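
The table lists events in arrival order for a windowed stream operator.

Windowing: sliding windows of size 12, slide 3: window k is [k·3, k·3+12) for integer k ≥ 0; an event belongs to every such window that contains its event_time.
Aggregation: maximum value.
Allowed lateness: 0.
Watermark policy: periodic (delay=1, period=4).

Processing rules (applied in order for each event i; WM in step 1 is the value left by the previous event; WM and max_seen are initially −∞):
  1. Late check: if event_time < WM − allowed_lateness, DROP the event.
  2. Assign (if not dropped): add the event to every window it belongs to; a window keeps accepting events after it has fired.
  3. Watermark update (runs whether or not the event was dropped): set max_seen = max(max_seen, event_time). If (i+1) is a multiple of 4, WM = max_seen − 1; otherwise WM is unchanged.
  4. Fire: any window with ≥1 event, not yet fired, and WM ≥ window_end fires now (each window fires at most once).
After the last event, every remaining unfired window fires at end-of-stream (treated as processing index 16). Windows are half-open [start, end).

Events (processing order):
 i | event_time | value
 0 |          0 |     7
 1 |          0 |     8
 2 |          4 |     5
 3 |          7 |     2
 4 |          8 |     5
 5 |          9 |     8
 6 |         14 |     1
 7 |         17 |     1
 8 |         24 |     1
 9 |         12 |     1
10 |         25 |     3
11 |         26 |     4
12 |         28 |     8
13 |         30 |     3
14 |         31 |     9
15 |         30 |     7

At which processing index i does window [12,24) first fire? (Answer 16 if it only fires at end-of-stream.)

11

i=0 t=0 v=7: → [0,12); WM=−∞
i=1 t=0 v=8: → [0,12); WM=−∞
i=2 t=4 v=5: → [3,15),[0,12); WM=−∞
i=3 t=7 v=2: → [6,18),[3,15),[0,12); WM=6
i=4 t=8 v=5: → [6,18),[3,15),[0,12); WM=6
i=5 t=9 v=8: → [9,21),[6,18),[3,15),[0,12); WM=6
i=6 t=14 v=1: → [12,24),[9,21),[6,18),[3,15); WM=6
i=7 t=17 v=1: → [15,27),[12,24),[9,21),[6,18); WM=16; [0,12) fires=8 [3,15) fires=8
i=8 t=24 v=1: → [24,36),[21,33),[18,30),[15,27); WM=16
i=9 t=12 v=1: DROP (t<16-0); WM=16
i=10 t=25 v=3: → [24,36),[21,33),[18,30),[15,27); WM=16
i=11 t=26 v=4: → [24,36),[21,33),[18,30),[15,27); WM=25; [6,18) fires=8 [9,21) fires=8 [12,24) fires=1
i=12 t=28 v=8: → [27,39),[24,36),[21,33),[18,30); WM=25
i=13 t=30 v=3: → [30,42),[27,39),[24,36),[21,33); WM=25
i=14 t=31 v=9: → [30,42),[27,39),[24,36),[21,33); WM=25
i=15 t=30 v=7: → [30,42),[27,39),[24,36),[21,33); WM=30; [15,27) fires=4 [18,30) fires=8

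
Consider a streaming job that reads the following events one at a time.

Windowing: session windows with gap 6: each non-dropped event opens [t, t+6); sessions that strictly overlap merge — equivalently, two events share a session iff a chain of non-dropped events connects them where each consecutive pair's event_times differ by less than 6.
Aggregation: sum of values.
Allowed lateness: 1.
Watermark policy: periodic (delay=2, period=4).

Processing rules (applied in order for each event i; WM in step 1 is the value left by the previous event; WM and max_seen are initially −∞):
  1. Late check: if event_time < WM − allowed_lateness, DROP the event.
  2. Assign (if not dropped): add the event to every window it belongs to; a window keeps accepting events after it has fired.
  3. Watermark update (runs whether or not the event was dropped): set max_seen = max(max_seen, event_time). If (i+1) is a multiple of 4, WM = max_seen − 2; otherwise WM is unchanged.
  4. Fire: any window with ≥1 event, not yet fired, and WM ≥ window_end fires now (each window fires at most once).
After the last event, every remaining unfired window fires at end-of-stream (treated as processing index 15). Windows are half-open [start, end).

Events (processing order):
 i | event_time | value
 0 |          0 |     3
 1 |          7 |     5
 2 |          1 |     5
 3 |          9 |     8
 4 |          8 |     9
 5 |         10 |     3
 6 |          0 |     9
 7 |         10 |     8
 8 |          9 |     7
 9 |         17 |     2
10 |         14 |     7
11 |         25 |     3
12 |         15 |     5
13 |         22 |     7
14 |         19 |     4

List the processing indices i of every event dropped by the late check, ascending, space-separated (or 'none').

6 12 14

i=0 t=0 v=3: → [0,6); WM=−∞
i=1 t=7 v=5: → [7,13); WM=−∞
i=2 t=1 v=5: → [0,7); WM=−∞
i=3 t=9 v=8: → [7,15); WM=7
i=4 t=8 v=9: → [7,15); WM=7
i=5 t=10 v=3: → [7,16); WM=7
i=6 t=0 v=9: DROP (t<7-1); WM=7
i=7 t=10 v=8: → [7,16); WM=8
i=8 t=9 v=7: → [7,16); WM=8
i=9 t=17 v=2: → [17,23); WM=8
i=10 t=14 v=7: → [7,23); WM=8
i=11 t=25 v=3: → [25,31); WM=23
i=12 t=15 v=5: DROP (t<23-1); WM=23
i=13 t=22 v=7: → [7,31); WM=23
i=14 t=19 v=4: DROP (t<23-1); WM=23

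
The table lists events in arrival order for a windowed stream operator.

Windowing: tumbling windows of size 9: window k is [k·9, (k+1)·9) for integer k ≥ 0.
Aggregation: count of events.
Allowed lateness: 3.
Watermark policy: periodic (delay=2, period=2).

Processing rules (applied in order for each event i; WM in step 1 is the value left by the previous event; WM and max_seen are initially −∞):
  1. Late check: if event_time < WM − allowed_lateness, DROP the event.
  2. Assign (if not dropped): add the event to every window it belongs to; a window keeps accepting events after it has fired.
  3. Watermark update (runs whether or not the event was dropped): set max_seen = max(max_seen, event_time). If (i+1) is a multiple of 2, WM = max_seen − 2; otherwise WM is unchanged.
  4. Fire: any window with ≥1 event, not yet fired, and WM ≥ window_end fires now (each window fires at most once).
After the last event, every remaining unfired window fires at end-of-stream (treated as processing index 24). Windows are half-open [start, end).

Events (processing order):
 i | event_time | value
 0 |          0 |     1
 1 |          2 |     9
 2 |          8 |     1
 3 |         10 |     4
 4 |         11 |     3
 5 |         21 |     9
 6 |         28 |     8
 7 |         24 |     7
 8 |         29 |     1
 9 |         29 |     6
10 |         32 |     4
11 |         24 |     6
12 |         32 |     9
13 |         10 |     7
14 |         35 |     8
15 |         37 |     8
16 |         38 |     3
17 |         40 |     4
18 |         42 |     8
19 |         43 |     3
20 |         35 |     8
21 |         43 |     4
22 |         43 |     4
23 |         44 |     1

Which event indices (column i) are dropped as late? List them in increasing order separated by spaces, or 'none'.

i=0 t=0 v=1: → [0,9); WM=−∞
i=1 t=2 v=9: → [0,9); WM=0
i=2 t=8 v=1: → [0,9); WM=0
i=3 t=10 v=4: → [9,18); WM=8
i=4 t=11 v=3: → [9,18); WM=8
i=5 t=21 v=9: → [18,27); WM=19; [0,9) fires=3 [9,18) fires=2
i=6 t=28 v=8: → [27,36); WM=19
i=7 t=24 v=7: → [18,27); WM=26
i=8 t=29 v=1: → [27,36); WM=26
i=9 t=29 v=6: → [27,36); WM=27; [18,27) fires=2
i=10 t=32 v=4: → [27,36); WM=27
i=11 t=24 v=6: → [18,27); WM=30
i=12 t=32 v=9: → [27,36); WM=30
i=13 t=10 v=7: DROP (t<30-3); WM=30
i=14 t=35 v=8: → [27,36); WM=30
i=15 t=37 v=8: → [36,45); WM=35
i=16 t=38 v=3: → [36,45); WM=35
i=17 t=40 v=4: → [36,45); WM=38; [27,36) fires=6
i=18 t=42 v=8: → [36,45); WM=38
i=19 t=43 v=3: → [36,45); WM=41
i=20 t=35 v=8: DROP (t<41-3); WM=41
i=21 t=43 v=4: → [36,45); WM=41
i=22 t=43 v=4: → [36,45); WM=41
i=23 t=44 v=1: → [36,45); WM=42

13 20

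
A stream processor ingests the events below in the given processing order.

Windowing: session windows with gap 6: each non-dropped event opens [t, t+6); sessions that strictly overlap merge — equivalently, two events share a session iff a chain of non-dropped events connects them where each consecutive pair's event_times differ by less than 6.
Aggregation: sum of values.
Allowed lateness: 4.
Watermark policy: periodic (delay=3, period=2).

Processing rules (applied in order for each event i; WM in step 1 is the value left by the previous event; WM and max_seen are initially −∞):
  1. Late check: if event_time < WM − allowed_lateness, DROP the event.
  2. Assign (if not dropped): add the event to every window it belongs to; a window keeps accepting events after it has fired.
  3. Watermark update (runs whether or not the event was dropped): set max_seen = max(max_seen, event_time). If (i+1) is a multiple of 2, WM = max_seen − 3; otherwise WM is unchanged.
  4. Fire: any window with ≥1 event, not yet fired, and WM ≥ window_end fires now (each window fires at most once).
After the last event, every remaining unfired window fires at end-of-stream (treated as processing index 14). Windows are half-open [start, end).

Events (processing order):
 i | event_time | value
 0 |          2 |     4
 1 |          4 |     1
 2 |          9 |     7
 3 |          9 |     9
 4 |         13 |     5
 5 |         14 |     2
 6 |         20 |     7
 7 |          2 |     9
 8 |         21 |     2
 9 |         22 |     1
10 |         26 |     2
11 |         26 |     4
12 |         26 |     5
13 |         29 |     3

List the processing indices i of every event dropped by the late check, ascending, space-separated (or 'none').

7

i=0 t=2 v=4: → [2,8); WM=−∞
i=1 t=4 v=1: → [2,10); WM=1
i=2 t=9 v=7: → [2,15); WM=1
i=3 t=9 v=9: → [2,15); WM=6
i=4 t=13 v=5: → [2,19); WM=6
i=5 t=14 v=2: → [2,20); WM=11
i=6 t=20 v=7: → [20,26); WM=11
i=7 t=2 v=9: DROP (t<11-4); WM=17
i=8 t=21 v=2: → [20,27); WM=17
i=9 t=22 v=1: → [20,28); WM=19
i=10 t=26 v=2: → [20,32); WM=19
i=11 t=26 v=4: → [20,32); WM=23
i=12 t=26 v=5: → [20,32); WM=23
i=13 t=29 v=3: → [20,35); WM=26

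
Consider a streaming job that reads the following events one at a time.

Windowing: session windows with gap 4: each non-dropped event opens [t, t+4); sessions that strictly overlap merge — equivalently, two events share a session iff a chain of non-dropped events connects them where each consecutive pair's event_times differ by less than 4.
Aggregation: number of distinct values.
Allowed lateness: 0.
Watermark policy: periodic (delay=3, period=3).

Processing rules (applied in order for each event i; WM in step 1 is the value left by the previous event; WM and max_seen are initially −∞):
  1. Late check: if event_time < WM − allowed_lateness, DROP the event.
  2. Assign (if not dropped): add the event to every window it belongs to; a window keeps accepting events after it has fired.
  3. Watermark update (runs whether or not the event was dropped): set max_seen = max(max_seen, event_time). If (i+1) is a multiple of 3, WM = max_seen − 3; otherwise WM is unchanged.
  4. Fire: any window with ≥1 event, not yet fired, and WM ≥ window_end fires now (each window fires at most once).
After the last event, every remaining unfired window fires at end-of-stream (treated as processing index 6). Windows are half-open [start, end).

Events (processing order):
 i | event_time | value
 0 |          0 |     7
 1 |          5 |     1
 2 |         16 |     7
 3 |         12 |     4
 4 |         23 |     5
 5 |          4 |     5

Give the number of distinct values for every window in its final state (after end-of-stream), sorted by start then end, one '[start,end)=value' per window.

[0,4)=1 [5,9)=1 [16,20)=1 [23,27)=1

i=0 t=0 v=7: → [0,4); WM=−∞
i=1 t=5 v=1: → [5,9); WM=−∞
i=2 t=16 v=7: → [16,20); WM=13
i=3 t=12 v=4: DROP (t<13-0); WM=13
i=4 t=23 v=5: → [23,27); WM=13
i=5 t=4 v=5: DROP (t<13-0); WM=20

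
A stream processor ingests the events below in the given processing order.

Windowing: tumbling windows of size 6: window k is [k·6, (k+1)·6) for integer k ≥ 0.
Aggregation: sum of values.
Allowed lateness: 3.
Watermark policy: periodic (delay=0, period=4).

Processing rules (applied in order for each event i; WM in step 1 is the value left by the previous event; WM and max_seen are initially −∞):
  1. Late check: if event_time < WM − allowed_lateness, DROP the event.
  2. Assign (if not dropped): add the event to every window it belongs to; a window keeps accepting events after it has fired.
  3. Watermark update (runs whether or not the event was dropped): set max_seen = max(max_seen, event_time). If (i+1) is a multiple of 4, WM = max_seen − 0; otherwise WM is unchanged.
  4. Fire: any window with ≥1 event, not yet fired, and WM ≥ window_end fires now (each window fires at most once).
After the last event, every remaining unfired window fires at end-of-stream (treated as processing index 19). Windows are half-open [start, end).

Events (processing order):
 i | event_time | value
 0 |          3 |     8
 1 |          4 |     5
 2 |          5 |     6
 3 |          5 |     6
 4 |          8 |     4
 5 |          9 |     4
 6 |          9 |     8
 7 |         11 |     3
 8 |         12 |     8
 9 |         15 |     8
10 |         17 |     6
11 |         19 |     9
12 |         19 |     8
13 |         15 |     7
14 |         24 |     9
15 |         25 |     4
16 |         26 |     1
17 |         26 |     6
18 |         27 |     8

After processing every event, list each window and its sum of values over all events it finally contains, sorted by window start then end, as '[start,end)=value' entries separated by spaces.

i=0 t=3 v=8: → [0,6); WM=−∞
i=1 t=4 v=5: → [0,6); WM=−∞
i=2 t=5 v=6: → [0,6); WM=−∞
i=3 t=5 v=6: → [0,6); WM=5
i=4 t=8 v=4: → [6,12); WM=5
i=5 t=9 v=4: → [6,12); WM=5
i=6 t=9 v=8: → [6,12); WM=5
i=7 t=11 v=3: → [6,12); WM=11; [0,6) fires=25
i=8 t=12 v=8: → [12,18); WM=11
i=9 t=15 v=8: → [12,18); WM=11
i=10 t=17 v=6: → [12,18); WM=11
i=11 t=19 v=9: → [18,24); WM=19; [6,12) fires=19 [12,18) fires=22
i=12 t=19 v=8: → [18,24); WM=19
i=13 t=15 v=7: DROP (t<19-3); WM=19
i=14 t=24 v=9: → [24,30); WM=19
i=15 t=25 v=4: → [24,30); WM=25; [18,24) fires=17
i=16 t=26 v=1: → [24,30); WM=25
i=17 t=26 v=6: → [24,30); WM=25
i=18 t=27 v=8: → [24,30); WM=25

[0,6)=25 [6,12)=19 [12,18)=22 [18,24)=17 [24,30)=28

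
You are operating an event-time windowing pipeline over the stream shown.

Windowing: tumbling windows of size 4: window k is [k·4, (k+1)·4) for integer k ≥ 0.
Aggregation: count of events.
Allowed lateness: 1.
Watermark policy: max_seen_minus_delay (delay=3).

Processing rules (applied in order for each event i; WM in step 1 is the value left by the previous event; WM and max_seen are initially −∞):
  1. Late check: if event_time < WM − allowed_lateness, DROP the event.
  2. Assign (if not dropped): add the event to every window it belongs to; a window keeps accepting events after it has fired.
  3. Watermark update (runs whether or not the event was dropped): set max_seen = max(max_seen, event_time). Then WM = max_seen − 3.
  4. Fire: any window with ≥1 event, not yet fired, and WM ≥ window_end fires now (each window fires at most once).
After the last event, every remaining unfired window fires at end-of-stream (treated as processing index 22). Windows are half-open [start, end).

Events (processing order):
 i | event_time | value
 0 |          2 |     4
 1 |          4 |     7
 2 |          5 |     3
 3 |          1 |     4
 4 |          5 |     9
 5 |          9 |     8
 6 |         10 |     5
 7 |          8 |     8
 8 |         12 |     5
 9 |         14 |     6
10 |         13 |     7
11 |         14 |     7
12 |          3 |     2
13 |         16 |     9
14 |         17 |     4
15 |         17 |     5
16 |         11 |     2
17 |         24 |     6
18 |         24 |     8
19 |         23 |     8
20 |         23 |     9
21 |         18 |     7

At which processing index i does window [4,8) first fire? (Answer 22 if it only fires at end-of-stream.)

i=0 t=2 v=4: → [0,4); WM=-1
i=1 t=4 v=7: → [4,8); WM=1
i=2 t=5 v=3: → [4,8); WM=2
i=3 t=1 v=4: → [0,4); WM=2
i=4 t=5 v=9: → [4,8); WM=2
i=5 t=9 v=8: → [8,12); WM=6; [0,4) fires=2
i=6 t=10 v=5: → [8,12); WM=7
i=7 t=8 v=8: → [8,12); WM=7
i=8 t=12 v=5: → [12,16); WM=9; [4,8) fires=3
i=9 t=14 v=6: → [12,16); WM=11
i=10 t=13 v=7: → [12,16); WM=11
i=11 t=14 v=7: → [12,16); WM=11
i=12 t=3 v=2: DROP (t<11-1); WM=11
i=13 t=16 v=9: → [16,20); WM=13; [8,12) fires=3
i=14 t=17 v=4: → [16,20); WM=14
i=15 t=17 v=5: → [16,20); WM=14
i=16 t=11 v=2: DROP (t<14-1); WM=14
i=17 t=24 v=6: → [24,28); WM=21; [12,16) fires=4 [16,20) fires=3
i=18 t=24 v=8: → [24,28); WM=21
i=19 t=23 v=8: → [20,24); WM=21
i=20 t=23 v=9: → [20,24); WM=21
i=21 t=18 v=7: DROP (t<21-1); WM=21

8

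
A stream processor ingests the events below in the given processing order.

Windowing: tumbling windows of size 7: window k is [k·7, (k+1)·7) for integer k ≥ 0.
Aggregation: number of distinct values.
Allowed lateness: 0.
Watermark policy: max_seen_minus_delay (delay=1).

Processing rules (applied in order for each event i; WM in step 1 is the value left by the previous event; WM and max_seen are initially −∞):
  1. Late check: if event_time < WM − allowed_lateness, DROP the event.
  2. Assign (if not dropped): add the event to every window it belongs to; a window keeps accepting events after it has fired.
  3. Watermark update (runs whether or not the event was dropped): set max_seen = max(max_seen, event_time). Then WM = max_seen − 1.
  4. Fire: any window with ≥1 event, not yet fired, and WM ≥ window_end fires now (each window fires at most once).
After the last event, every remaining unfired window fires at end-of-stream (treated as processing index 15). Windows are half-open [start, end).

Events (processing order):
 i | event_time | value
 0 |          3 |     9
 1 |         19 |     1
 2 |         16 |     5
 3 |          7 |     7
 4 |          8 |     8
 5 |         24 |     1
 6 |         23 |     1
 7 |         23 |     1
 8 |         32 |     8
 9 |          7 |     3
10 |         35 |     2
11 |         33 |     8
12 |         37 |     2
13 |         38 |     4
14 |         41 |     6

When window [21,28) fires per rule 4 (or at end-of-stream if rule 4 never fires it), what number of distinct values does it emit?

i=0 t=3 v=9: → [0,7); WM=2
i=1 t=19 v=1: → [14,21); WM=18; [0,7) fires=1
i=2 t=16 v=5: DROP (t<18-0); WM=18
i=3 t=7 v=7: DROP (t<18-0); WM=18
i=4 t=8 v=8: DROP (t<18-0); WM=18
i=5 t=24 v=1: → [21,28); WM=23; [14,21) fires=1
i=6 t=23 v=1: → [21,28); WM=23
i=7 t=23 v=1: → [21,28); WM=23
i=8 t=32 v=8: → [28,35); WM=31; [21,28) fires=1
i=9 t=7 v=3: DROP (t<31-0); WM=31
i=10 t=35 v=2: → [35,42); WM=34
i=11 t=33 v=8: DROP (t<34-0); WM=34
i=12 t=37 v=2: → [35,42); WM=36; [28,35) fires=1
i=13 t=38 v=4: → [35,42); WM=37
i=14 t=41 v=6: → [35,42); WM=40

1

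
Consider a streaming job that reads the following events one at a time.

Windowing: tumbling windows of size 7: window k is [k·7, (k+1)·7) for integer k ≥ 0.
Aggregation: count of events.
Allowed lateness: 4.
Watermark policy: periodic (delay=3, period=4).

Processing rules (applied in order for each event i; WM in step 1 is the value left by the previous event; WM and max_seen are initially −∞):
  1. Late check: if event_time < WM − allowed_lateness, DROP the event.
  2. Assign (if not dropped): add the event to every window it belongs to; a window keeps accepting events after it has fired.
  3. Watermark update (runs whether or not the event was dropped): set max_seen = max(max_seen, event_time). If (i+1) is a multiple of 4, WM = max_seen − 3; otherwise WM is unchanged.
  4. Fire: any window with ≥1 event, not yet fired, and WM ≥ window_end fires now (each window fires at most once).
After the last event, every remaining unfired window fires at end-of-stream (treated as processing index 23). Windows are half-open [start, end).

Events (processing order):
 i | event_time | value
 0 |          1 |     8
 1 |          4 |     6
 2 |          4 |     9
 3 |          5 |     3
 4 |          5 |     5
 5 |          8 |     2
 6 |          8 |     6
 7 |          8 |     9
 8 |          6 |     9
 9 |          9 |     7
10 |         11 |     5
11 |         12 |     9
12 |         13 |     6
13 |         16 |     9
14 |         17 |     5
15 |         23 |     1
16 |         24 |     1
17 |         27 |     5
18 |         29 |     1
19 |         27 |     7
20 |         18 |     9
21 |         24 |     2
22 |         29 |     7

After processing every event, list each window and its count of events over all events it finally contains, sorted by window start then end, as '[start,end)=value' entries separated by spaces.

[0,7)=6 [7,14)=7 [14,21)=2 [21,28)=5 [28,35)=2

i=0 t=1 v=8: → [0,7); WM=−∞
i=1 t=4 v=6: → [0,7); WM=−∞
i=2 t=4 v=9: → [0,7); WM=−∞
i=3 t=5 v=3: → [0,7); WM=2
i=4 t=5 v=5: → [0,7); WM=2
i=5 t=8 v=2: → [7,14); WM=2
i=6 t=8 v=6: → [7,14); WM=2
i=7 t=8 v=9: → [7,14); WM=5
i=8 t=6 v=9: → [0,7); WM=5
i=9 t=9 v=7: → [7,14); WM=5
i=10 t=11 v=5: → [7,14); WM=5
i=11 t=12 v=9: → [7,14); WM=9; [0,7) fires=6
i=12 t=13 v=6: → [7,14); WM=9
i=13 t=16 v=9: → [14,21); WM=9
i=14 t=17 v=5: → [14,21); WM=9
i=15 t=23 v=1: → [21,28); WM=20; [7,14) fires=7
i=16 t=24 v=1: → [21,28); WM=20
i=17 t=27 v=5: → [21,28); WM=20
i=18 t=29 v=1: → [28,35); WM=20
i=19 t=27 v=7: → [21,28); WM=26; [14,21) fires=2
i=20 t=18 v=9: DROP (t<26-4); WM=26
i=21 t=24 v=2: → [21,28); WM=26
i=22 t=29 v=7: → [28,35); WM=26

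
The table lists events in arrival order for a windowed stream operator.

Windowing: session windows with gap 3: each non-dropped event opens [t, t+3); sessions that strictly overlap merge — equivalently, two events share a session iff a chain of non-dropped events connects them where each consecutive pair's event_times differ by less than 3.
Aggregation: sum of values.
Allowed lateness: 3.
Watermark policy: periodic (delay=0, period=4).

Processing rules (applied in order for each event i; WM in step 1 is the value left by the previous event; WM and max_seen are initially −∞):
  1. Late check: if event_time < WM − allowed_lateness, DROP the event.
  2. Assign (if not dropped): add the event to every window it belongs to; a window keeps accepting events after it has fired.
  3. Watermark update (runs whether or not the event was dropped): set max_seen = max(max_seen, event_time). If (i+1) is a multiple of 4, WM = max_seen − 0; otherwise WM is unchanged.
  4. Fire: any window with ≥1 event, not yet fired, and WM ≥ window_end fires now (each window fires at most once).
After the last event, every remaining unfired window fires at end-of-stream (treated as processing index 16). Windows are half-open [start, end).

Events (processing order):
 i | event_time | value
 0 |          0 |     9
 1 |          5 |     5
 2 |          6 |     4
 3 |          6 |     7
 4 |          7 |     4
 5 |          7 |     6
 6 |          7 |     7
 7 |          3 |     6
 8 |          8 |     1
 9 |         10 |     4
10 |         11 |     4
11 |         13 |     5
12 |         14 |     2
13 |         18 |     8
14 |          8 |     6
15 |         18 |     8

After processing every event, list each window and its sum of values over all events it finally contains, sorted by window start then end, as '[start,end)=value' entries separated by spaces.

i=0 t=0 v=9: → [0,3); WM=−∞
i=1 t=5 v=5: → [5,8); WM=−∞
i=2 t=6 v=4: → [5,9); WM=−∞
i=3 t=6 v=7: → [5,9); WM=6
i=4 t=7 v=4: → [5,10); WM=6
i=5 t=7 v=6: → [5,10); WM=6
i=6 t=7 v=7: → [5,10); WM=6
i=7 t=3 v=6: → [3,10); WM=7
i=8 t=8 v=1: → [3,11); WM=7
i=9 t=10 v=4: → [3,13); WM=7
i=10 t=11 v=4: → [3,14); WM=7
i=11 t=13 v=5: → [3,16); WM=13
i=12 t=14 v=2: → [3,17); WM=13
i=13 t=18 v=8: → [18,21); WM=13
i=14 t=8 v=6: DROP (t<13-3); WM=13
i=15 t=18 v=8: → [18,21); WM=18

[0,3)=9 [3,17)=55 [18,21)=16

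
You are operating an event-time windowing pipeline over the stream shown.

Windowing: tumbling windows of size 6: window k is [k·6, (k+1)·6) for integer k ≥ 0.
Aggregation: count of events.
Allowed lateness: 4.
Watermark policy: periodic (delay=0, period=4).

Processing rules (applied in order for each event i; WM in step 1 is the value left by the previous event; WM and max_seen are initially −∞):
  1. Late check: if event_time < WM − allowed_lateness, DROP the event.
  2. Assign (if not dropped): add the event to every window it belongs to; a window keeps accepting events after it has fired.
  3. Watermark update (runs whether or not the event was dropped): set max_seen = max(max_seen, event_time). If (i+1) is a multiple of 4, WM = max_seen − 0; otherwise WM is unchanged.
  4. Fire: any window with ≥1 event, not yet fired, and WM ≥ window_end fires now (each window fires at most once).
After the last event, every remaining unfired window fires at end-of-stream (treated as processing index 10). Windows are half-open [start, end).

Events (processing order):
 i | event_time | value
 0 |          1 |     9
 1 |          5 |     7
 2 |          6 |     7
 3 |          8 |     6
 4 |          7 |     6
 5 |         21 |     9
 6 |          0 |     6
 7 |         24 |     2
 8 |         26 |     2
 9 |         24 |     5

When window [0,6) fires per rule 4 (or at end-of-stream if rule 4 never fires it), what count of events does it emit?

2

i=0 t=1 v=9: → [0,6); WM=−∞
i=1 t=5 v=7: → [0,6); WM=−∞
i=2 t=6 v=7: → [6,12); WM=−∞
i=3 t=8 v=6: → [6,12); WM=8; [0,6) fires=2
i=4 t=7 v=6: → [6,12); WM=8
i=5 t=21 v=9: → [18,24); WM=8
i=6 t=0 v=6: DROP (t<8-4); WM=8
i=7 t=24 v=2: → [24,30); WM=24; [6,12) fires=3 [18,24) fires=1
i=8 t=26 v=2: → [24,30); WM=24
i=9 t=24 v=5: → [24,30); WM=24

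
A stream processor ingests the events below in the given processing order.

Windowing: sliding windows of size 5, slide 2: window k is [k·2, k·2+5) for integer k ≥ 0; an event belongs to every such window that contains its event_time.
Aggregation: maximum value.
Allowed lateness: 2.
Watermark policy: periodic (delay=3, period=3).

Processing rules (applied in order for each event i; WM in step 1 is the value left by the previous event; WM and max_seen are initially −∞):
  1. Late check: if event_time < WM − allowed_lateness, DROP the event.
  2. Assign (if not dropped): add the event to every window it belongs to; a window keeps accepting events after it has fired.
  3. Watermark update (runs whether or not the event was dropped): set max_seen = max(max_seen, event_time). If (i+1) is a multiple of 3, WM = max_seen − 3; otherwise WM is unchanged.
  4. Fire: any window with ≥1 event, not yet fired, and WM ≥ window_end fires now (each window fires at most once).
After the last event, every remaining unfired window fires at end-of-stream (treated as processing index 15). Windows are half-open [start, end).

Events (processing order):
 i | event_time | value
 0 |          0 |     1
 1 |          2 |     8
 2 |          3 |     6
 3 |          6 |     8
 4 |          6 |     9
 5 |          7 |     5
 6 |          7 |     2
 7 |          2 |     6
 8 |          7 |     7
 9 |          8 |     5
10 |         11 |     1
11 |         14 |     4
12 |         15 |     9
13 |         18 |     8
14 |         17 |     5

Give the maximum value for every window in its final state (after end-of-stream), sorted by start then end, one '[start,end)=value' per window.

i=0 t=0 v=1: → [0,5); WM=−∞
i=1 t=2 v=8: → [2,7),[0,5); WM=−∞
i=2 t=3 v=6: → [2,7),[0,5); WM=0
i=3 t=6 v=8: → [6,11),[4,9),[2,7); WM=0
i=4 t=6 v=9: → [6,11),[4,9),[2,7); WM=0
i=5 t=7 v=5: → [6,11),[4,9); WM=4
i=6 t=7 v=2: → [6,11),[4,9); WM=4
i=7 t=2 v=6: → [2,7),[0,5); WM=4
i=8 t=7 v=7: → [6,11),[4,9); WM=4
i=9 t=8 v=5: → [8,13),[6,11),[4,9); WM=4
i=10 t=11 v=1: → [10,15),[8,13); WM=4
i=11 t=14 v=4: → [14,19),[12,17),[10,15); WM=11; [0,5) fires=8 [2,7) fires=9 [4,9) fires=9 [6,11) fires=9
i=12 t=15 v=9: → [14,19),[12,17); WM=11
i=13 t=18 v=8: → [18,23),[16,21),[14,19); WM=11
i=14 t=17 v=5: → [16,21),[14,19); WM=15; [8,13) fires=5 [10,15) fires=4

[0,5)=8 [2,7)=9 [4,9)=9 [6,11)=9 [8,13)=5 [10,15)=4 [12,17)=9 [14,19)=9 [16,21)=8 [18,23)=8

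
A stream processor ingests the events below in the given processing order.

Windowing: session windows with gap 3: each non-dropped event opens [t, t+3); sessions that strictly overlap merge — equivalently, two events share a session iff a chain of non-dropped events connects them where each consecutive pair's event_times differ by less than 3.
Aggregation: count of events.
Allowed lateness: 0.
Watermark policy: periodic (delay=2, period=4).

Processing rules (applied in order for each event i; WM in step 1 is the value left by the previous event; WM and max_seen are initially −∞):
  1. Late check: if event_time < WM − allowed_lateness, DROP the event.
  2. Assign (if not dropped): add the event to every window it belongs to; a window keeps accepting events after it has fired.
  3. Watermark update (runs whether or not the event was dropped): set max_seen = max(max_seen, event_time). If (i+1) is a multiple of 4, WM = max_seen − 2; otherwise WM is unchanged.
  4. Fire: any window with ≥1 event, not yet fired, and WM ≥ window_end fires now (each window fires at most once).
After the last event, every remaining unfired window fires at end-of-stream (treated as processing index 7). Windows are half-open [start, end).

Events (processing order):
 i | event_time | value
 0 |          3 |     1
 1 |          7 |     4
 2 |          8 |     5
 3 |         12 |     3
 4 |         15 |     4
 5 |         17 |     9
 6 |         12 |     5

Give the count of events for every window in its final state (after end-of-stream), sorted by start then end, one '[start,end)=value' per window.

i=0 t=3 v=1: → [3,6); WM=−∞
i=1 t=7 v=4: → [7,10); WM=−∞
i=2 t=8 v=5: → [7,11); WM=−∞
i=3 t=12 v=3: → [12,15); WM=10
i=4 t=15 v=4: → [15,18); WM=10
i=5 t=17 v=9: → [15,20); WM=10
i=6 t=12 v=5: → [12,15); WM=10

[3,6)=1 [7,11)=2 [12,15)=2 [15,20)=2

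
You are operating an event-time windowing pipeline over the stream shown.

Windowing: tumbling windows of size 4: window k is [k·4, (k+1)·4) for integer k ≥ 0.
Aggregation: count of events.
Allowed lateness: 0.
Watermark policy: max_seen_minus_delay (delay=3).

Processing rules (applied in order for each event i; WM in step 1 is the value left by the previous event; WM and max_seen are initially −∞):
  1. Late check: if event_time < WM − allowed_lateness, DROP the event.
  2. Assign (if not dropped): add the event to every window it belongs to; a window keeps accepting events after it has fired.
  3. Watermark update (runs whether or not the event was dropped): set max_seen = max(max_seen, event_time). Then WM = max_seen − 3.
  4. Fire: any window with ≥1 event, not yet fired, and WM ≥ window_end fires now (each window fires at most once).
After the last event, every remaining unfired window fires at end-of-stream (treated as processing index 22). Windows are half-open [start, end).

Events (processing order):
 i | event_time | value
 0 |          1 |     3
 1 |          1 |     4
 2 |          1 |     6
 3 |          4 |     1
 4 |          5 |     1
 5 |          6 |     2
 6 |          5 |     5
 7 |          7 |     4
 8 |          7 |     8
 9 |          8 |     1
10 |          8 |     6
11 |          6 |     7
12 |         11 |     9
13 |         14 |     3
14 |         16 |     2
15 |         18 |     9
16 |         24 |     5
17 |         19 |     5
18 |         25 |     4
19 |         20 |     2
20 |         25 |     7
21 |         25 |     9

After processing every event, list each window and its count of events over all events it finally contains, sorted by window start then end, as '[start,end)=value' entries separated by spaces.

[0,4)=3 [4,8)=7 [8,12)=3 [12,16)=1 [16,20)=2 [24,28)=4

i=0 t=1 v=3: → [0,4); WM=-2
i=1 t=1 v=4: → [0,4); WM=-2
i=2 t=1 v=6: → [0,4); WM=-2
i=3 t=4 v=1: → [4,8); WM=1
i=4 t=5 v=1: → [4,8); WM=2
i=5 t=6 v=2: → [4,8); WM=3
i=6 t=5 v=5: → [4,8); WM=3
i=7 t=7 v=4: → [4,8); WM=4; [0,4) fires=3
i=8 t=7 v=8: → [4,8); WM=4
i=9 t=8 v=1: → [8,12); WM=5
i=10 t=8 v=6: → [8,12); WM=5
i=11 t=6 v=7: → [4,8); WM=5
i=12 t=11 v=9: → [8,12); WM=8; [4,8) fires=7
i=13 t=14 v=3: → [12,16); WM=11
i=14 t=16 v=2: → [16,20); WM=13; [8,12) fires=3
i=15 t=18 v=9: → [16,20); WM=15
i=16 t=24 v=5: → [24,28); WM=21; [12,16) fires=1 [16,20) fires=2
i=17 t=19 v=5: DROP (t<21-0); WM=21
i=18 t=25 v=4: → [24,28); WM=22
i=19 t=20 v=2: DROP (t<22-0); WM=22
i=20 t=25 v=7: → [24,28); WM=22
i=21 t=25 v=9: → [24,28); WM=22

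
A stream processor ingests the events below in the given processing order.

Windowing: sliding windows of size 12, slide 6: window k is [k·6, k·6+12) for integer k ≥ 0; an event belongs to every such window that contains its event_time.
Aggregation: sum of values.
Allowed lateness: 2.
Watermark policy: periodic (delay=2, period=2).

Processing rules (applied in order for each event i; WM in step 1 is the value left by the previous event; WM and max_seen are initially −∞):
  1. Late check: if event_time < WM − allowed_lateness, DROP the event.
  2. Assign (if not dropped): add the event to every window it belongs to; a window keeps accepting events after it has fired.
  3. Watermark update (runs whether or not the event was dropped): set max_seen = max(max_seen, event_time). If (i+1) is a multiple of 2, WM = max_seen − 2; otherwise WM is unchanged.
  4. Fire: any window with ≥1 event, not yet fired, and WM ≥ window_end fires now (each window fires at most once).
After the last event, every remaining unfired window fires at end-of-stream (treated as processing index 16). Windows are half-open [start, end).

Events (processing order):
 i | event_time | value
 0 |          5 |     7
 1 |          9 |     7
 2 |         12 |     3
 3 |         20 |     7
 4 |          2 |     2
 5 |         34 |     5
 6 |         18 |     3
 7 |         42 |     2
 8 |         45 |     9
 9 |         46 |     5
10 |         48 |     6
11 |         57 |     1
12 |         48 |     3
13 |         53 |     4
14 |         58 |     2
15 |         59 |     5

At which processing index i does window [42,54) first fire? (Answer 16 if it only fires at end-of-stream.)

i=0 t=5 v=7: → [0,12); WM=−∞
i=1 t=9 v=7: → [6,18),[0,12); WM=7
i=2 t=12 v=3: → [12,24),[6,18); WM=7
i=3 t=20 v=7: → [18,30),[12,24); WM=18; [0,12) fires=14 [6,18) fires=10
i=4 t=2 v=2: DROP (t<18-2); WM=18
i=5 t=34 v=5: → [30,42),[24,36); WM=32; [12,24) fires=10 [18,30) fires=7
i=6 t=18 v=3: DROP (t<32-2); WM=32
i=7 t=42 v=2: → [42,54),[36,48); WM=40; [24,36) fires=5
i=8 t=45 v=9: → [42,54),[36,48); WM=40
i=9 t=46 v=5: → [42,54),[36,48); WM=44; [30,42) fires=5
i=10 t=48 v=6: → [48,60),[42,54); WM=44
i=11 t=57 v=1: → [54,66),[48,60); WM=55; [36,48) fires=16 [42,54) fires=22
i=12 t=48 v=3: DROP (t<55-2); WM=55
i=13 t=53 v=4: → [48,60),[42,54); WM=55
i=14 t=58 v=2: → [54,66),[48,60); WM=55
i=15 t=59 v=5: → [54,66),[48,60); WM=57

11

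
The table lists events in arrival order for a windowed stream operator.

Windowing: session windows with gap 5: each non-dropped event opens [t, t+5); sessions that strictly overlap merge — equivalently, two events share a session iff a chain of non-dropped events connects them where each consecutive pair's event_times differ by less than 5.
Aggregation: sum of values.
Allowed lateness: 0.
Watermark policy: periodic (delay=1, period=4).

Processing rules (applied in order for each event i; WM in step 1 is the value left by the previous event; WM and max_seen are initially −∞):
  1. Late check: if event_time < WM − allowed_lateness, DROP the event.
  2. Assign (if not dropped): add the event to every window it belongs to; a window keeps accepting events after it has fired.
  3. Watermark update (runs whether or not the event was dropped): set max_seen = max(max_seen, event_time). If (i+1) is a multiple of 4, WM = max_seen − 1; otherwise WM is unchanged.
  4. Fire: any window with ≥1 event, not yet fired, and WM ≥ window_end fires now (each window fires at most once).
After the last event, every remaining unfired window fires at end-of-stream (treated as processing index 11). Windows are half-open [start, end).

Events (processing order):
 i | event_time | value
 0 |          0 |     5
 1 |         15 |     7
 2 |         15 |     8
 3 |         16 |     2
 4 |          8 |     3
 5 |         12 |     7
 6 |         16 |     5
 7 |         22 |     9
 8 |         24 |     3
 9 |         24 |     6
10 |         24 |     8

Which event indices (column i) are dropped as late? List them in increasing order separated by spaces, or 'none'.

i=0 t=0 v=5: → [0,5); WM=−∞
i=1 t=15 v=7: → [15,20); WM=−∞
i=2 t=15 v=8: → [15,20); WM=−∞
i=3 t=16 v=2: → [15,21); WM=15
i=4 t=8 v=3: DROP (t<15-0); WM=15
i=5 t=12 v=7: DROP (t<15-0); WM=15
i=6 t=16 v=5: → [15,21); WM=15
i=7 t=22 v=9: → [22,27); WM=21
i=8 t=24 v=3: → [22,29); WM=21
i=9 t=24 v=6: → [22,29); WM=21
i=10 t=24 v=8: → [22,29); WM=21

4 5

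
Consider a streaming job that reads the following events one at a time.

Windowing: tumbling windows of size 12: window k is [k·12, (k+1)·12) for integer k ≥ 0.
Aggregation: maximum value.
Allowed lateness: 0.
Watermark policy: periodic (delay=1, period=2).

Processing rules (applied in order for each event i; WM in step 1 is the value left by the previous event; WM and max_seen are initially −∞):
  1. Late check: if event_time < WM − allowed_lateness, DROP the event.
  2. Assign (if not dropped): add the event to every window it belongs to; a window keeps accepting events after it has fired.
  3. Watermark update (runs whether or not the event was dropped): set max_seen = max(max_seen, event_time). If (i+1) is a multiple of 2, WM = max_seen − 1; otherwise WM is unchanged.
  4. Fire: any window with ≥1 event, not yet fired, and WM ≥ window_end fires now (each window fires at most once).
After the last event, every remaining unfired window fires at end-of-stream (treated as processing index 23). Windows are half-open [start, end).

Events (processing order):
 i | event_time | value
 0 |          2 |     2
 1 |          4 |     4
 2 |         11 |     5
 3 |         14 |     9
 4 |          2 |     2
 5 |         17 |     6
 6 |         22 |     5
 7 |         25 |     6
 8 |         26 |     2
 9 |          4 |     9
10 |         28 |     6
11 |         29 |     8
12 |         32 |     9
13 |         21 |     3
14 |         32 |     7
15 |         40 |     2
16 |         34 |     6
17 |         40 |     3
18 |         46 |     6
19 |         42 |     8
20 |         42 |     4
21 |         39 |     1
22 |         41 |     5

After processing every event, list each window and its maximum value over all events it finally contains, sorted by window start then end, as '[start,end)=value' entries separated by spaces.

i=0 t=2 v=2: → [0,12); WM=−∞
i=1 t=4 v=4: → [0,12); WM=3
i=2 t=11 v=5: → [0,12); WM=3
i=3 t=14 v=9: → [12,24); WM=13; [0,12) fires=5
i=4 t=2 v=2: DROP (t<13-0); WM=13
i=5 t=17 v=6: → [12,24); WM=16
i=6 t=22 v=5: → [12,24); WM=16
i=7 t=25 v=6: → [24,36); WM=24; [12,24) fires=9
i=8 t=26 v=2: → [24,36); WM=24
i=9 t=4 v=9: DROP (t<24-0); WM=25
i=10 t=28 v=6: → [24,36); WM=25
i=11 t=29 v=8: → [24,36); WM=28
i=12 t=32 v=9: → [24,36); WM=28
i=13 t=21 v=3: DROP (t<28-0); WM=31
i=14 t=32 v=7: → [24,36); WM=31
i=15 t=40 v=2: → [36,48); WM=39; [24,36) fires=9
i=16 t=34 v=6: DROP (t<39-0); WM=39
i=17 t=40 v=3: → [36,48); WM=39
i=18 t=46 v=6: → [36,48); WM=39
i=19 t=42 v=8: → [36,48); WM=45
i=20 t=42 v=4: DROP (t<45-0); WM=45
i=21 t=39 v=1: DROP (t<45-0); WM=45
i=22 t=41 v=5: DROP (t<45-0); WM=45

[0,12)=5 [12,24)=9 [24,36)=9 [36,48)=8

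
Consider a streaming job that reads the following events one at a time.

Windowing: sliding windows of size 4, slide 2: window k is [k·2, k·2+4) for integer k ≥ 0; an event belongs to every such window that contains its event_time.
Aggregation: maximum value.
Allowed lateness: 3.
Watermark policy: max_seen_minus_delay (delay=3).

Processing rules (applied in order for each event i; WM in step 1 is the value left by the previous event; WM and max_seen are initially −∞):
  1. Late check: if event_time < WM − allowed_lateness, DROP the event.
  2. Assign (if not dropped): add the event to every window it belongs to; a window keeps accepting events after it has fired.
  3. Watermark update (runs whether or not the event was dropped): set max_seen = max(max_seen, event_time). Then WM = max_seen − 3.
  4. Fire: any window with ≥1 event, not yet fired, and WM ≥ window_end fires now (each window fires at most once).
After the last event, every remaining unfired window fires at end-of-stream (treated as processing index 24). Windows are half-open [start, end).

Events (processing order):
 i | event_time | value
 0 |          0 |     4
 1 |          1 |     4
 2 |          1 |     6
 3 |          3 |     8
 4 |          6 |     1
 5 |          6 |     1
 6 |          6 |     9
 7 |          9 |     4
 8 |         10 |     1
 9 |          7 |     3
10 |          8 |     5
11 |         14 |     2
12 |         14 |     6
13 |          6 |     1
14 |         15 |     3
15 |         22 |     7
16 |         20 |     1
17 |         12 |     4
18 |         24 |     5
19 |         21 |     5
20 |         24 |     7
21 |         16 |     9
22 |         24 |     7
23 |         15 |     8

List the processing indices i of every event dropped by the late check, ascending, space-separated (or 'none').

13 17 21 23

i=0 t=0 v=4: → [0,4); WM=-3
i=1 t=1 v=4: → [0,4); WM=-2
i=2 t=1 v=6: → [0,4); WM=-2
i=3 t=3 v=8: → [2,6),[0,4); WM=0
i=4 t=6 v=1: → [6,10),[4,8); WM=3
i=5 t=6 v=1: → [6,10),[4,8); WM=3
i=6 t=6 v=9: → [6,10),[4,8); WM=3
i=7 t=9 v=4: → [8,12),[6,10); WM=6; [0,4) fires=8 [2,6) fires=8
i=8 t=10 v=1: → [10,14),[8,12); WM=7
i=9 t=7 v=3: → [6,10),[4,8); WM=7
i=10 t=8 v=5: → [8,12),[6,10); WM=7
i=11 t=14 v=2: → [14,18),[12,16); WM=11; [4,8) fires=9 [6,10) fires=9
i=12 t=14 v=6: → [14,18),[12,16); WM=11
i=13 t=6 v=1: DROP (t<11-3); WM=11
i=14 t=15 v=3: → [14,18),[12,16); WM=12; [8,12) fires=5
i=15 t=22 v=7: → [22,26),[20,24); WM=19; [10,14) fires=1 [12,16) fires=6 [14,18) fires=6
i=16 t=20 v=1: → [20,24),[18,22); WM=19
i=17 t=12 v=4: DROP (t<19-3); WM=19
i=18 t=24 v=5: → [24,28),[22,26); WM=21
i=19 t=21 v=5: → [20,24),[18,22); WM=21
i=20 t=24 v=7: → [24,28),[22,26); WM=21
i=21 t=16 v=9: DROP (t<21-3); WM=21
i=22 t=24 v=7: → [24,28),[22,26); WM=21
i=23 t=15 v=8: DROP (t<21-3); WM=21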